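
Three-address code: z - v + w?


Break into single-operator statements:
t1 = z - v
t2 = t1 + w


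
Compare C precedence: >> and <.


'>>' is shift (level 8); '<' is relational (level 7)
Higher level binds tighter
'>>' has higher precedence than '<'


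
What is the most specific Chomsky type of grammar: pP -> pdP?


LHS has context (more than one symbol) and |LHS| ≤ |RHS|
Classification: Type 1 (Context-Sensitive)


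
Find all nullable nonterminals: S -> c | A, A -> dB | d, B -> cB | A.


A nonterminal is nullable iff some alternative derives ε (directly, or every symbol in it is nullable)
Nullable: {}


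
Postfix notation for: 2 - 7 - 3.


Left to right (same or higher precedence on left)
Postfix: 2 7 - 3 -


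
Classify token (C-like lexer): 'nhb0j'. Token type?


Pattern: letter/underscore followed by alphanumerics, not a keyword
Type: IDENTIFIER


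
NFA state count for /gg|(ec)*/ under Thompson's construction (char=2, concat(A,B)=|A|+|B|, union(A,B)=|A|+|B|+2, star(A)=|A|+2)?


Syntax tree has 4 char leaf(s), 1 union(s), 1 star(s)
chars contribute 4×2 = 8; each union adds +2; each star adds +2
Total: 8 + 2 + 2 = 12 states


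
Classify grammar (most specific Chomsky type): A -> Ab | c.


Left-linear: every RHS is a terminal or one nonterminal followed by a terminal
Classification: Type 3 (Regular)


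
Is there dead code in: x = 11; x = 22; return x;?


first assignment to x is overwritten before any read
Dead: 'x = 11'


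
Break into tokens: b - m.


Scan left to right, longest-match per lexeme
Tokens: ID(b), OP(-), ID(m)


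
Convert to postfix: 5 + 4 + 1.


Left to right (same or higher precedence on left)
Postfix: 5 4 + 1 +


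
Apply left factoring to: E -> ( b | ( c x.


Common prefix: '('
Factored: E -> ( E', E' -> b | c x


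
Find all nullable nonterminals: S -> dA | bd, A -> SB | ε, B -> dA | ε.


A nonterminal is nullable iff some alternative derives ε (directly, or every symbol in it is nullable)
Nullable: {A, B}


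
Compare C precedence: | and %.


'%' is multiplicative (level 10); '|' is bitwise OR (level 3)
Higher level binds tighter
'%' has higher precedence than '|'


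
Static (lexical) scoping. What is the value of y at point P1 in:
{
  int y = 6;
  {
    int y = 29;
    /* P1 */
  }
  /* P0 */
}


y declared in the same block as P1
y = 29


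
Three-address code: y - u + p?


Break into single-operator statements:
t1 = y - u
t2 = t1 + p


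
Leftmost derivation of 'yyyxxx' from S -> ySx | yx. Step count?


Derivation: S => ySx => yySxx => yyyxxx
Steps: 3


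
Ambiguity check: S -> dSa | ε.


balanced d^n…a^n: each string has a unique parse
Unambiguous


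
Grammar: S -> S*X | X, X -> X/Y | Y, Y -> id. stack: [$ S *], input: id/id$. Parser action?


no handle ('S*' is not any RHS); shift 'id'
Action: shift


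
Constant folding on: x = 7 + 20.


7 + 20 = 27 at compile time
Optimized: x = 27


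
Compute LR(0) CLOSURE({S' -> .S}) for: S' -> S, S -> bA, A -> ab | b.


Start: S' -> .S
For each item with dot before a nonterminal B, add B -> .γ for every B-production
Closure: [S' -> .S, S -> .bA]


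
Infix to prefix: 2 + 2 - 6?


left-to-right (same/higher precedence on left): tree is (- (+ 2 2) 6)
Prefix: - + 2 2 6


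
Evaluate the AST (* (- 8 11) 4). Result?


Evaluate inner: (- 8 11) = -3
Evaluate root: (* -3 4) = -12
Result: -12


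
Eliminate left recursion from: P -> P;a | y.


Left-recursive alternatives: P;a; non-recursive: y
Introduce P': P -> yP', P' -> ;aP' | ε


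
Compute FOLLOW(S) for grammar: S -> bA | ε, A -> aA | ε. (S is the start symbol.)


$ ∈ FOLLOW(S). For each A -> αBβ: add FIRST(β)\{ε} to FOLLOW(B); if β nullable, add FOLLOW(A).
FOLLOW(S) = {$}


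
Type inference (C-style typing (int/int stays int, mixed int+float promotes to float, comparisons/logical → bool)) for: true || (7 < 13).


Operand types: bool || bool
Rule: logical operators take bool operands and yield bool
Result type: bool


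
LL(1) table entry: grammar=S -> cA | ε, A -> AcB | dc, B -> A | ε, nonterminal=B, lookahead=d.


For [B, d]: 'd' ∈ FIRST(A)
Entry: B -> A


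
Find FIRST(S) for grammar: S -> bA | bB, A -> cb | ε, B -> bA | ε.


Per alternative of S: FIRST(bA) = {b}; FIRST(bB) = {b}
FIRST(S) = {b}


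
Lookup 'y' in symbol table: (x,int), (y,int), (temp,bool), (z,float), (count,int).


Lookup 'y' → type int


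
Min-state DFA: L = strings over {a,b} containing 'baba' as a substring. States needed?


KMP-style automaton: 4 progress states + 1 absorbing accept = 5
Minimal DFA: 5 states


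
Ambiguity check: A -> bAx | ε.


balanced b^n…x^n: each string has a unique parse
Unambiguous


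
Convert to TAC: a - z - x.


Break into single-operator statements:
t1 = a - z
t2 = t1 - x


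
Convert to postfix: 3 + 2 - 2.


Left to right (same or higher precedence on left)
Postfix: 3 2 + 2 -


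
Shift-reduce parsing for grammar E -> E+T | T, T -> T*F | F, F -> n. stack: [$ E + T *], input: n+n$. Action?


no handle; shift 'n'
Action: shift


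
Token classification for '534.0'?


Pattern: digits with a decimal point
Type: FLOAT_LITERAL


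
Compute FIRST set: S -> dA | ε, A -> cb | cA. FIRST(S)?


Per alternative of S: FIRST(dA) = {d}; FIRST(ε) = {ε}
FIRST(S) = {d, ε}


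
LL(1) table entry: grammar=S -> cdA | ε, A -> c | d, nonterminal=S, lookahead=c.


For [S, c]: 'c' ∈ FIRST(cdA)
Entry: S -> cdA


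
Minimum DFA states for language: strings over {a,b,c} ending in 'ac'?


Track the longest suffix of input matching a prefix of 'ac': 3 classes (prefixes of length 0..2)
Minimal DFA: 3 states


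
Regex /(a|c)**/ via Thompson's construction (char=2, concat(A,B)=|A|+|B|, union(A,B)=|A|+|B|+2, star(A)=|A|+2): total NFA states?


Syntax tree has 2 char leaf(s), 1 union(s), 2 star(s)
chars contribute 2×2 = 4; each union adds +2; each star adds +2
Total: 4 + 2 + 4 = 10 states


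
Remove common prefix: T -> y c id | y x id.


Common prefix: 'y'
Factored: T -> y T', T' -> c id | x id


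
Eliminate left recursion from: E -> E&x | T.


Left-recursive alternatives: E&x; non-recursive: T
Introduce E': E -> TE', E' -> &xE' | ε


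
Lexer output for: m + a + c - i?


Scan left to right, longest-match per lexeme
Tokens: ID(m), OP(+), ID(a), OP(+), ID(c), OP(-), ID(i)


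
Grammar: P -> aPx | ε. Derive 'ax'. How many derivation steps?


Derivation: P => aPx => ax
Steps: 2


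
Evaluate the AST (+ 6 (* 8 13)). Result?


Evaluate inner: (* 8 13) = 104
Evaluate root: (+ 6 104) = 110
Result: 110


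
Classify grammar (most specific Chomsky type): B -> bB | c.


Right-linear: every RHS is a terminal or a terminal followed by one nonterminal
Classification: Type 3 (Regular)


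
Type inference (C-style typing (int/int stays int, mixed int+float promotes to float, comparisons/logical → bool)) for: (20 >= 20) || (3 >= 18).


Operand types: bool || bool
Rule: logical operators take bool operands and yield bool
Result type: bool


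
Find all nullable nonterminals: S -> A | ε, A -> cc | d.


A nonterminal is nullable iff some alternative derives ε (directly, or every symbol in it is nullable)
Nullable: {S}


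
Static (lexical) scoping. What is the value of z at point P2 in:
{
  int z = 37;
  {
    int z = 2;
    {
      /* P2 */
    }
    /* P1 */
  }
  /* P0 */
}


P2's block does not declare z; resolves to the enclosing declaration at depth 1
z = 2


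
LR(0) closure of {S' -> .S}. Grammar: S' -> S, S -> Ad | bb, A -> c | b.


Start: S' -> .S
For each item with dot before a nonterminal B, add B -> .γ for every B-production
Closure: [S' -> .S, S -> .Ad, S -> .bb, A -> .c, A -> .b]


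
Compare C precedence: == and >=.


'>=' is relational (level 7); '==' is equality (level 6)
Higher level binds tighter
'>=' has higher precedence than '=='


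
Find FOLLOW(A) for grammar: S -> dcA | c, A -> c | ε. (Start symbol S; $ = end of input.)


$ ∈ FOLLOW(S). For each A -> αBβ: add FIRST(β)\{ε} to FOLLOW(B); if β nullable, add FOLLOW(A).
FOLLOW(A) = {$}


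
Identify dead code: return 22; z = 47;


statement follows a return and is unreachable
Dead: 'z = 47'


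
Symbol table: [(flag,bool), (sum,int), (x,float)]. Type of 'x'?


Lookup 'x' → type float


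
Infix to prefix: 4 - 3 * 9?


'*' binds tighter: tree is (- 4 (* 3 9))
Prefix: - 4 * 3 9


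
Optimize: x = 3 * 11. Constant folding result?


3 * 11 = 33 at compile time
Optimized: x = 33


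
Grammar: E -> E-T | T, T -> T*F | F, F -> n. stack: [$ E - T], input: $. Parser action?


handle 'E-T' on top; lookahead ∈ FOLLOW(E) = {-, $}
Action: reduce (E -> E-T)


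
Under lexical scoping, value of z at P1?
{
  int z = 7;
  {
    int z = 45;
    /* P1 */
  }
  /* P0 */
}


z declared in the same block as P1
z = 45


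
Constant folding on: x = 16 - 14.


16 - 14 = 2 at compile time
Optimized: x = 2


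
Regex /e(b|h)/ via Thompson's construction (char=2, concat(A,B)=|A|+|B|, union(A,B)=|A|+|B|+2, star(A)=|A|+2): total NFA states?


Syntax tree has 3 char leaf(s), 1 union(s), 0 star(s)
chars contribute 3×2 = 6; each union adds +2; each star adds +2
Total: 6 + 2 + 0 = 8 states


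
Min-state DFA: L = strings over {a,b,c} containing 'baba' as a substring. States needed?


KMP-style automaton: 4 progress states + 1 absorbing accept = 5
Minimal DFA: 5 states


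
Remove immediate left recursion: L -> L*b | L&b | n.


Left-recursive alternatives: L*b, L&b; non-recursive: n
Introduce L': L -> nL', L' -> *bL' | &bL' | ε


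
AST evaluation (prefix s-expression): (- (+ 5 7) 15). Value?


Evaluate inner: (+ 5 7) = 12
Evaluate root: (- 12 15) = -3
Result: -3


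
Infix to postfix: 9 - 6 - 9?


Left to right (same or higher precedence on left)
Postfix: 9 6 - 9 -


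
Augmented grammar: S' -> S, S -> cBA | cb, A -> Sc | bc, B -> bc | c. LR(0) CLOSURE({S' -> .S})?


Start: S' -> .S
For each item with dot before a nonterminal B, add B -> .γ for every B-production
Closure: [S' -> .S, S -> .cBA, S -> .cb]


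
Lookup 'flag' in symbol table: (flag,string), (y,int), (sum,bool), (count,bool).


Lookup 'flag' → type string


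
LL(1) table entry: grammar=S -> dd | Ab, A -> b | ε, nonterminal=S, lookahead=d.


For [S, d]: 'd' ∈ FIRST(dd)
Entry: S -> dd


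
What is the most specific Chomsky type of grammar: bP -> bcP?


LHS has context (more than one symbol) and |LHS| ≤ |RHS|
Classification: Type 1 (Context-Sensitive)


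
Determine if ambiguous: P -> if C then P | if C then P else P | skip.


dangling else: 'if C then if C then skip else skip' parses two ways
Ambiguous


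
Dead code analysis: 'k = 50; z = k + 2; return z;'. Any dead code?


k is read by z's definition; z is returned
No dead code


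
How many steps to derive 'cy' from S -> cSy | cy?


Derivation: S => cy
Steps: 1


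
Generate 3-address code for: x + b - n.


Break into single-operator statements:
t1 = x + b
t2 = t1 - n


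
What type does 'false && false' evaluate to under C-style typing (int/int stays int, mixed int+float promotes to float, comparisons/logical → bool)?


Operand types: bool && bool
Rule: logical operators take bool operands and yield bool
Result type: bool


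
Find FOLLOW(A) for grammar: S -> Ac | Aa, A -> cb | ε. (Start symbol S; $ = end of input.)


$ ∈ FOLLOW(S). For each A -> αBβ: add FIRST(β)\{ε} to FOLLOW(B); if β nullable, add FOLLOW(A).
FOLLOW(A) = {a, c}


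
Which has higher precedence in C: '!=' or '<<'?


'<<' is shift (level 8); '!=' is equality (level 6)
Higher level binds tighter
'<<' has higher precedence than '!='


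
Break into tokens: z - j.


Scan left to right, longest-match per lexeme
Tokens: ID(z), OP(-), ID(j)


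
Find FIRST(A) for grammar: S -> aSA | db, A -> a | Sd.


Per alternative of A: FIRST(a) = {a}; FIRST(Sd) = {a, d}
FIRST(A) = {a, d}


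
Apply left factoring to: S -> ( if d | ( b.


Common prefix: '('
Factored: S -> ( S', S' -> if d | b


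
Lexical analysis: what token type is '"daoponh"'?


Pattern: double-quoted sequence
Type: STRING_LITERAL


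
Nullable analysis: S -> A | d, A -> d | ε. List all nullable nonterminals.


A nonterminal is nullable iff some alternative derives ε (directly, or every symbol in it is nullable)
Nullable: {A, S}


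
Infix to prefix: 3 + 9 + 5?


left-to-right (same/higher precedence on left): tree is (+ (+ 3 9) 5)
Prefix: + + 3 9 5


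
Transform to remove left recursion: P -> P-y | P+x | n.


Left-recursive alternatives: P-y, P+x; non-recursive: n
Introduce P': P -> nP', P' -> -yP' | +xP' | ε


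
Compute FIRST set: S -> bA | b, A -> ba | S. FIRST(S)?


Per alternative of S: FIRST(bA) = {b}; FIRST(b) = {b}
FIRST(S) = {b}


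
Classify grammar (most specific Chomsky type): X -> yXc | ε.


Single nonterminal LHS, but y^n c^n is not regular
Classification: Type 2 (Context-Free)


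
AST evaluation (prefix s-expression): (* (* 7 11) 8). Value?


Evaluate inner: (* 7 11) = 77
Evaluate root: (* 77 8) = 616
Result: 616


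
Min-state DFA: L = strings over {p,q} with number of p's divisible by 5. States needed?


Track (count of p) mod 5: states 0..4, accept at 0
Minimal DFA: 5 states


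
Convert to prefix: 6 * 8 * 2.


left-to-right (same/higher precedence on left): tree is (* (* 6 8) 2)
Prefix: * * 6 8 2


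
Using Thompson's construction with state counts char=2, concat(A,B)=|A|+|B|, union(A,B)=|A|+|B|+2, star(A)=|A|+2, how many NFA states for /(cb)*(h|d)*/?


Syntax tree has 4 char leaf(s), 1 union(s), 2 star(s)
chars contribute 4×2 = 8; each union adds +2; each star adds +2
Total: 8 + 2 + 4 = 14 states


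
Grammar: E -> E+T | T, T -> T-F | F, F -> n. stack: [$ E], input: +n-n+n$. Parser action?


shift '+' to continue E -> E+T
Action: shift


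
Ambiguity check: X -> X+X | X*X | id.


'id+id*id' has two parse trees (no precedence encoded between + and *)
Ambiguous


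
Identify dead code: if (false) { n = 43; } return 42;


condition is constant false, so the whole block is unreachable
Dead: 'if (false) { n = 43; }'


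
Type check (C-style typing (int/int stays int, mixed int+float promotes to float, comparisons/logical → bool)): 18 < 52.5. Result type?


Operand types: int < float
Rule: comparison yields bool
Result type: bool


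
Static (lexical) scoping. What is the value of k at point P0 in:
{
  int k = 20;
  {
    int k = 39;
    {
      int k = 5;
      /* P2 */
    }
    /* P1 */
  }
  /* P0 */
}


k declared in the same block as P0
k = 20


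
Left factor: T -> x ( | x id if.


Common prefix: 'x'
Factored: T -> x T', T' -> ( | id if


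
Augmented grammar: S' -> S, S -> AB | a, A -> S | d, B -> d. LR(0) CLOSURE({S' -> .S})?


Start: S' -> .S
For each item with dot before a nonterminal B, add B -> .γ for every B-production
Closure: [S' -> .S, S -> .AB, S -> .a, A -> .S, A -> .d]


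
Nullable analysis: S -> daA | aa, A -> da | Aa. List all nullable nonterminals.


A nonterminal is nullable iff some alternative derives ε (directly, or every symbol in it is nullable)
Nullable: {}


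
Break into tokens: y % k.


Scan left to right, longest-match per lexeme
Tokens: ID(y), OP(%), ID(k)


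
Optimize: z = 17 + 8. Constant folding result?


17 + 8 = 25 at compile time
Optimized: z = 25


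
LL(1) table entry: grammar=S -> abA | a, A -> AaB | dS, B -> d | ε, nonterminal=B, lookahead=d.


For [B, d]: 'd' ∈ FIRST(d)
Entry: B -> d


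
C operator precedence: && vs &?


'&' is bitwise AND (level 5); '&&' is logical AND (level 2)
Higher level binds tighter
'&' has higher precedence than '&&'


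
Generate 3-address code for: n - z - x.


Break into single-operator statements:
t1 = n - z
t2 = t1 - x


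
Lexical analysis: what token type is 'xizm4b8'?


Pattern: letter/underscore followed by alphanumerics, not a keyword
Type: IDENTIFIER


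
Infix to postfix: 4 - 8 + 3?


Left to right (same or higher precedence on left)
Postfix: 4 8 - 3 +


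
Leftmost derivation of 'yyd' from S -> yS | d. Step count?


Derivation: S => yS => yyS => yyd
Steps: 3


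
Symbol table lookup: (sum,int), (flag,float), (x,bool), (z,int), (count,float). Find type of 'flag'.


Lookup 'flag' → type float


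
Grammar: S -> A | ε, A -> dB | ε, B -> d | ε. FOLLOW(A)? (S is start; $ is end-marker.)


$ ∈ FOLLOW(S). For each A -> αBβ: add FIRST(β)\{ε} to FOLLOW(B); if β nullable, add FOLLOW(A).
FOLLOW(A) = {$}


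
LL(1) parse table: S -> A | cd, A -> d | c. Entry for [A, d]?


For [A, d]: 'd' ∈ FIRST(d)
Entry: A -> d


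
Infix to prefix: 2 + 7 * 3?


'*' binds tighter: tree is (+ 2 (* 7 3))
Prefix: + 2 * 7 3


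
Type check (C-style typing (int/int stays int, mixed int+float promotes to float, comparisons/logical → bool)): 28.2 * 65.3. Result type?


Operand types: float * float
Rule: mixed int/float promotes to float; int/int stays int
Result type: float


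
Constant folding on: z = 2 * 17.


2 * 17 = 34 at compile time
Optimized: z = 34


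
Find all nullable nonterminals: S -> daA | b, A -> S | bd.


A nonterminal is nullable iff some alternative derives ε (directly, or every symbol in it is nullable)
Nullable: {}


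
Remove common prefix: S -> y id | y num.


Common prefix: 'y'
Factored: S -> y S', S' -> id | num


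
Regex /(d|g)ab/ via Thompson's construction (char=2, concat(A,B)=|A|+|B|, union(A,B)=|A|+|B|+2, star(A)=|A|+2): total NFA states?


Syntax tree has 4 char leaf(s), 1 union(s), 0 star(s)
chars contribute 4×2 = 8; each union adds +2; each star adds +2
Total: 8 + 2 + 0 = 10 states


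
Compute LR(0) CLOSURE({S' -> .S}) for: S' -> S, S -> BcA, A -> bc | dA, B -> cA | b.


Start: S' -> .S
For each item with dot before a nonterminal B, add B -> .γ for every B-production
Closure: [S' -> .S, S -> .BcA, B -> .cA, B -> .b]


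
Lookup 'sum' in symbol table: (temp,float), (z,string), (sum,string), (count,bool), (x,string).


Lookup 'sum' → type string


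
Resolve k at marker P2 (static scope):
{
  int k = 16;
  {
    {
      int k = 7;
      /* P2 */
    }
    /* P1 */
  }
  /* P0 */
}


k declared in the same block as P2
k = 7


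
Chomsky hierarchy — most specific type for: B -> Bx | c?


Left-linear: every RHS is a terminal or one nonterminal followed by a terminal
Classification: Type 3 (Regular)


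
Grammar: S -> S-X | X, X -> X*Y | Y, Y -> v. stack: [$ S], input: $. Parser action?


start symbol S on stack, input exhausted
Action: accept


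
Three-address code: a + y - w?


Break into single-operator statements:
t1 = a + y
t2 = t1 - w


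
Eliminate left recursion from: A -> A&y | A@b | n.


Left-recursive alternatives: A&y, A@b; non-recursive: n
Introduce A': A -> nA', A' -> &yA' | @bA' | ε


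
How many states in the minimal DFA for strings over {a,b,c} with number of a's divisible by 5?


Track (count of a) mod 5: states 0..4, accept at 0
Minimal DFA: 5 states


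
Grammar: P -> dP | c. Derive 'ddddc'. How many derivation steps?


Derivation: P => dP => ddP => dddP => ddddP => ddddc
Steps: 5


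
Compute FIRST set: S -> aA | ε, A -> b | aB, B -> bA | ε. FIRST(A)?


Per alternative of A: FIRST(b) = {b}; FIRST(aB) = {a}
FIRST(A) = {a, b}


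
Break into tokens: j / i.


Scan left to right, longest-match per lexeme
Tokens: ID(j), OP(/), ID(i)


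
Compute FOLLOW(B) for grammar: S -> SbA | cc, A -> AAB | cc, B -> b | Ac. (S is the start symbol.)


$ ∈ FOLLOW(S). For each A -> αBβ: add FIRST(β)\{ε} to FOLLOW(B); if β nullable, add FOLLOW(A).
FOLLOW(B) = {$, b, c}


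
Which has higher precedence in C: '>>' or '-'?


'-' is additive (level 9); '>>' is shift (level 8)
Higher level binds tighter
'-' has higher precedence than '>>'


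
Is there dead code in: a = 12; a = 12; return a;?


first assignment to a is overwritten before any read
Dead: 'a = 12'


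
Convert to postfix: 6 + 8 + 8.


Left to right (same or higher precedence on left)
Postfix: 6 8 + 8 +


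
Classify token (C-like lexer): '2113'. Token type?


Pattern: digits only
Type: INTEGER_LITERAL


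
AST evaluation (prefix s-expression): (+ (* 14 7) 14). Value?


Evaluate inner: (* 14 7) = 98
Evaluate root: (+ 98 14) = 112
Result: 112


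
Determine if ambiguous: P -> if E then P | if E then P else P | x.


dangling else: 'if E then if E then x else x' parses two ways
Ambiguous


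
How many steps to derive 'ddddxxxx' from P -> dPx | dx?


Derivation: P => dPx => ddPxx => dddPxxx => ddddxxxx
Steps: 4


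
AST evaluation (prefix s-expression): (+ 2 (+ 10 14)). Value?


Evaluate inner: (+ 10 14) = 24
Evaluate root: (+ 2 24) = 26
Result: 26


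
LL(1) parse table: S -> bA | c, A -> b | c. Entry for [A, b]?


For [A, b]: 'b' ∈ FIRST(b)
Entry: A -> b


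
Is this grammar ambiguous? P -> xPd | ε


balanced x^n…d^n: each string has a unique parse
Unambiguous


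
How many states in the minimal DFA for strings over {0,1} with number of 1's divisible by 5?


Track (count of 1) mod 5: states 0..4, accept at 0
Minimal DFA: 5 states


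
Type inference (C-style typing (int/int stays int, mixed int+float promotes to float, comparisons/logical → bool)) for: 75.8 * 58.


Operand types: float * int
Rule: mixed int/float promotes to float; int/int stays int
Result type: float


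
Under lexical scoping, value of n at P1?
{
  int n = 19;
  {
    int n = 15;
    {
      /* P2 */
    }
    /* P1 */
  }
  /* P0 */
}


n declared in the same block as P1
n = 15


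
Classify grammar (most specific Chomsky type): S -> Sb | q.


Left-linear: every RHS is a terminal or one nonterminal followed by a terminal
Classification: Type 3 (Regular)


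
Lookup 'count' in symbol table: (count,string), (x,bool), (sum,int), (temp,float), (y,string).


Lookup 'count' → type string


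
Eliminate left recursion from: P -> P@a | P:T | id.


Left-recursive alternatives: P@a, P:T; non-recursive: id
Introduce P': P -> idP', P' -> @aP' | :TP' | ε


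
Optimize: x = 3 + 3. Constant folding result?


3 + 3 = 6 at compile time
Optimized: x = 6


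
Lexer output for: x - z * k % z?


Scan left to right, longest-match per lexeme
Tokens: ID(x), OP(-), ID(z), OP(*), ID(k), OP(%), ID(z)


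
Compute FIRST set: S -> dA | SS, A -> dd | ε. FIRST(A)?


Per alternative of A: FIRST(dd) = {d}; FIRST(ε) = {ε}
FIRST(A) = {d, ε}


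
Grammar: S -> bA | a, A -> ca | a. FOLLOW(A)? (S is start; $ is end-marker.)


$ ∈ FOLLOW(S). For each A -> αBβ: add FIRST(β)\{ε} to FOLLOW(B); if β nullable, add FOLLOW(A).
FOLLOW(A) = {$}


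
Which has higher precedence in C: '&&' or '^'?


'^' is bitwise XOR (level 4); '&&' is logical AND (level 2)
Higher level binds tighter
'^' has higher precedence than '&&'


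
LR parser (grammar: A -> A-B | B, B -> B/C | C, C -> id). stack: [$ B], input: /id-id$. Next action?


shift '/' to continue B -> B/C
Action: shift


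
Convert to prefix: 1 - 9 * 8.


'*' binds tighter: tree is (- 1 (* 9 8))
Prefix: - 1 * 9 8


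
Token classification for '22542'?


Pattern: digits only
Type: INTEGER_LITERAL


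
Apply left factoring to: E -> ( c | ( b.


Common prefix: '('
Factored: E -> ( E', E' -> c | b


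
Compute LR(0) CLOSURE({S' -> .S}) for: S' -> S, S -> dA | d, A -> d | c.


Start: S' -> .S
For each item with dot before a nonterminal B, add B -> .γ for every B-production
Closure: [S' -> .S, S -> .dA, S -> .d]


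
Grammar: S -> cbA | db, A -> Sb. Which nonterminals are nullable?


A nonterminal is nullable iff some alternative derives ε (directly, or every symbol in it is nullable)
Nullable: {}


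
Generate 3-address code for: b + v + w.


Break into single-operator statements:
t1 = b + v
t2 = t1 + w


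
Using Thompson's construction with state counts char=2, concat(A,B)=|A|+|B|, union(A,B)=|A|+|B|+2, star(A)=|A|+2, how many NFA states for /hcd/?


Syntax tree has 3 char leaf(s), 0 union(s), 0 star(s)
chars contribute 3×2 = 6; each union adds +2; each star adds +2
Total: 6 + 0 + 0 = 6 states


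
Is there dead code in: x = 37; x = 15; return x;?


first assignment to x is overwritten before any read
Dead: 'x = 37'


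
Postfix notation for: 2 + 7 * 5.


* has higher precedence, evaluate 7*5 first
Postfix: 2 7 5 * +


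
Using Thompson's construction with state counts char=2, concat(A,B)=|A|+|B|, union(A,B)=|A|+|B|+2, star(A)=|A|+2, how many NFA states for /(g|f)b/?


Syntax tree has 3 char leaf(s), 1 union(s), 0 star(s)
chars contribute 3×2 = 6; each union adds +2; each star adds +2
Total: 6 + 2 + 0 = 8 states


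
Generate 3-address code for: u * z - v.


Break into single-operator statements:
t1 = u * z
t2 = t1 - v


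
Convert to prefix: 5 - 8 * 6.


'*' binds tighter: tree is (- 5 (* 8 6))
Prefix: - 5 * 8 6


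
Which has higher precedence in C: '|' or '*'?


'*' is multiplicative (level 10); '|' is bitwise OR (level 3)
Higher level binds tighter
'*' has higher precedence than '|'


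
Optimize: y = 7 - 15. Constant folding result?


7 - 15 = -8 at compile time
Optimized: y = -8


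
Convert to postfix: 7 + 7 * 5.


* has higher precedence, evaluate 7*5 first
Postfix: 7 7 5 * +


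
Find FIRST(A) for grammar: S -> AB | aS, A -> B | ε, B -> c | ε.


Per alternative of A: FIRST(B) = {c, ε}; FIRST(ε) = {ε}
FIRST(A) = {c, ε}


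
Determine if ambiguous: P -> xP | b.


right-linear, alternatives start with distinct terminals 'x' vs 'b': unique leftmost derivation
Unambiguous


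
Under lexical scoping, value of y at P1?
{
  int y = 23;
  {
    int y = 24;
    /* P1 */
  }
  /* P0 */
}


y declared in the same block as P1
y = 24


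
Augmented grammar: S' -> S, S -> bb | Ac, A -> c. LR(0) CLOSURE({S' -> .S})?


Start: S' -> .S
For each item with dot before a nonterminal B, add B -> .γ for every B-production
Closure: [S' -> .S, S -> .bb, S -> .Ac, A -> .c]


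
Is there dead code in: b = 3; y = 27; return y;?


b is assigned but never read
Dead: 'b = 3'


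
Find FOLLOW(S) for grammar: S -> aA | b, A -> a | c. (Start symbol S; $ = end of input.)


$ ∈ FOLLOW(S). For each A -> αBβ: add FIRST(β)\{ε} to FOLLOW(B); if β nullable, add FOLLOW(A).
FOLLOW(S) = {$}


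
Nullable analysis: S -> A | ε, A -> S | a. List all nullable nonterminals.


A nonterminal is nullable iff some alternative derives ε (directly, or every symbol in it is nullable)
Nullable: {A, S}


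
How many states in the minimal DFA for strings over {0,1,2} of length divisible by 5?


Track length mod 5: states 0..4, accept at 0
Minimal DFA: 5 states


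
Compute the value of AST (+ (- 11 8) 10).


Evaluate inner: (- 11 8) = 3
Evaluate root: (+ 3 10) = 13
Result: 13


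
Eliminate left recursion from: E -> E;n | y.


Left-recursive alternatives: E;n; non-recursive: y
Introduce E': E -> yE', E' -> ;nE' | ε


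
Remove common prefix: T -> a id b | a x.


Common prefix: 'a'
Factored: T -> a T', T' -> id b | x


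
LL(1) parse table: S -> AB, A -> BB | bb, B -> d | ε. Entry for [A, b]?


For [A, b]: 'b' ∈ FIRST(bb)
Entry: A -> bb


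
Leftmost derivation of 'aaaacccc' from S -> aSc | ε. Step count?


Derivation: S => aSc => aaScc => aaaSccc => aaaaScccc => aaaacccc
Steps: 5


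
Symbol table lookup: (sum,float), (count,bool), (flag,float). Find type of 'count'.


Lookup 'count' → type bool


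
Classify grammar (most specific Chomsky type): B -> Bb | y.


Left-linear: every RHS is a terminal or one nonterminal followed by a terminal
Classification: Type 3 (Regular)


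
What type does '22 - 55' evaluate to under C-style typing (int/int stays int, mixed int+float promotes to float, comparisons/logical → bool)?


Operand types: int - int
Rule: mixed int/float promotes to float; int/int stays int
Result type: int


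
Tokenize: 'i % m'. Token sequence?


Scan left to right, longest-match per lexeme
Tokens: ID(i), OP(%), ID(m)


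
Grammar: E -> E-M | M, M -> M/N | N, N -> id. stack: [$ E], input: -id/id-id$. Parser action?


shift '-' to continue E -> E-M
Action: shift


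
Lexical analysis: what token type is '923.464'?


Pattern: digits with a decimal point
Type: FLOAT_LITERAL


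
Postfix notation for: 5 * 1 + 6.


Left to right (same or higher precedence on left)
Postfix: 5 1 * 6 +


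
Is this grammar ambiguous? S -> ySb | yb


balanced y^n…b^n: each string has a unique parse
Unambiguous


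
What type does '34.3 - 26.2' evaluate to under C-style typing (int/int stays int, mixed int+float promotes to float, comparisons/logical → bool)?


Operand types: float - float
Rule: mixed int/float promotes to float; int/int stays int
Result type: float


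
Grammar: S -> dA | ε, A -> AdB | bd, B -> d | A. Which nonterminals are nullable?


A nonterminal is nullable iff some alternative derives ε (directly, or every symbol in it is nullable)
Nullable: {S}


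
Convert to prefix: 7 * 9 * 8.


left-to-right (same/higher precedence on left): tree is (* (* 7 9) 8)
Prefix: * * 7 9 8


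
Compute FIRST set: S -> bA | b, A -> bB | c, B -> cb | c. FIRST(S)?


Per alternative of S: FIRST(bA) = {b}; FIRST(b) = {b}
FIRST(S) = {b}


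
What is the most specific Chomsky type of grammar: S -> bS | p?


Right-linear: every RHS is a terminal or a terminal followed by one nonterminal
Classification: Type 3 (Regular)


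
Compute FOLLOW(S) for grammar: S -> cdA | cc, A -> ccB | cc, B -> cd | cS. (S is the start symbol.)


$ ∈ FOLLOW(S). For each A -> αBβ: add FIRST(β)\{ε} to FOLLOW(B); if β nullable, add FOLLOW(A).
FOLLOW(S) = {$}


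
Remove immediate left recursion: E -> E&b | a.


Left-recursive alternatives: E&b; non-recursive: a
Introduce E': E -> aE', E' -> &bE' | ε


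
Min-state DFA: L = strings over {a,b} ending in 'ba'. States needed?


Track the longest suffix of input matching a prefix of 'ba': 3 classes (prefixes of length 0..2)
Minimal DFA: 3 states


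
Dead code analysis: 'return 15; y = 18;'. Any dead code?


statement follows a return and is unreachable
Dead: 'y = 18'


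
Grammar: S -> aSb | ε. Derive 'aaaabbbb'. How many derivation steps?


Derivation: S => aSb => aaSbb => aaaSbbb => aaaaSbbbb => aaaabbbb
Steps: 5


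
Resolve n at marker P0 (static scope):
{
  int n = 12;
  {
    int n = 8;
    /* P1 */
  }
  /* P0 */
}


n declared in the same block as P0
n = 12


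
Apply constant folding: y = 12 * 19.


12 * 19 = 228 at compile time
Optimized: y = 228


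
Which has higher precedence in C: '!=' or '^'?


'!=' is equality (level 6); '^' is bitwise XOR (level 4)
Higher level binds tighter
'!=' has higher precedence than '^'


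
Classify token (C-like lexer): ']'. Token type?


Pattern: delimiter/punctuation
Type: PUNCTUATION


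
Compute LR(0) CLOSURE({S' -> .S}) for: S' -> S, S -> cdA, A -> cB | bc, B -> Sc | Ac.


Start: S' -> .S
For each item with dot before a nonterminal B, add B -> .γ for every B-production
Closure: [S' -> .S, S -> .cdA]


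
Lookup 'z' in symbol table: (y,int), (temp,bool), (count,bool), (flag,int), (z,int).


Lookup 'z' → type int


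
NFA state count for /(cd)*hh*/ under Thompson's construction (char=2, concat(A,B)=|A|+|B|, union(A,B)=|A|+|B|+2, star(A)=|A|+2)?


Syntax tree has 4 char leaf(s), 0 union(s), 2 star(s)
chars contribute 4×2 = 8; each union adds +2; each star adds +2
Total: 8 + 0 + 4 = 12 states


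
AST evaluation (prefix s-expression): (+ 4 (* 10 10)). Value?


Evaluate inner: (* 10 10) = 100
Evaluate root: (+ 4 100) = 104
Result: 104


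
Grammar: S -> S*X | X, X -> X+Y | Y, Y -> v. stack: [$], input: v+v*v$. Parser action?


no handle on stack; shift 'v'
Action: shift


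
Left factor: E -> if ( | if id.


Common prefix: 'if'
Factored: E -> if E', E' -> ( | id


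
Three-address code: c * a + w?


Break into single-operator statements:
t1 = c * a
t2 = t1 + w


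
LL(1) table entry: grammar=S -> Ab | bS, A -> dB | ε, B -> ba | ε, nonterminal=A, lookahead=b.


For [A, b]: ε is nullable and 'b' ∈ FOLLOW(A)
Entry: A -> ε


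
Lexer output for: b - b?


Scan left to right, longest-match per lexeme
Tokens: ID(b), OP(-), ID(b)


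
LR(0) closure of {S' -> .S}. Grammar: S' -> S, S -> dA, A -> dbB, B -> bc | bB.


Start: S' -> .S
For each item with dot before a nonterminal B, add B -> .γ for every B-production
Closure: [S' -> .S, S -> .dA]


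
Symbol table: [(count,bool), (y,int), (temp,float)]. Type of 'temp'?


Lookup 'temp' → type float


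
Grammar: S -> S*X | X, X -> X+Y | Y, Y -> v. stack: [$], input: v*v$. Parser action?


no handle on stack; shift 'v'
Action: shift


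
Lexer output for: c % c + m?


Scan left to right, longest-match per lexeme
Tokens: ID(c), OP(%), ID(c), OP(+), ID(m)


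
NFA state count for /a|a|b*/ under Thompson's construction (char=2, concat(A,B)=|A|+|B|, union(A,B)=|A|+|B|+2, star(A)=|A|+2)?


Syntax tree has 3 char leaf(s), 2 union(s), 1 star(s)
chars contribute 3×2 = 6; each union adds +2; each star adds +2
Total: 6 + 4 + 2 = 12 states


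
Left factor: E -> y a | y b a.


Common prefix: 'y'
Factored: E -> y E', E' -> a | b a


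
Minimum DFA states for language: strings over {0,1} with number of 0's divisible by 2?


Track (count of 0) mod 2: states 0..1, accept at 0
Minimal DFA: 2 states


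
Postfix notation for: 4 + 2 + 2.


Left to right (same or higher precedence on left)
Postfix: 4 2 + 2 +


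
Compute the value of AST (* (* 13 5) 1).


Evaluate inner: (* 13 5) = 65
Evaluate root: (* 65 1) = 65
Result: 65


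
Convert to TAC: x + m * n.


Break into single-operator statements:
t1 = m * n
t2 = x + t1


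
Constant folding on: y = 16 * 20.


16 * 20 = 320 at compile time
Optimized: y = 320


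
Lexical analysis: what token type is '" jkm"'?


Pattern: double-quoted sequence
Type: STRING_LITERAL


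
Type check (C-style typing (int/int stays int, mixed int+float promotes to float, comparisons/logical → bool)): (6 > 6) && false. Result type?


Operand types: bool && bool
Rule: logical operators take bool operands and yield bool
Result type: bool


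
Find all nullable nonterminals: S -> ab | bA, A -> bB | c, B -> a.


A nonterminal is nullable iff some alternative derives ε (directly, or every symbol in it is nullable)
Nullable: {}


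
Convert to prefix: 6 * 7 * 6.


left-to-right (same/higher precedence on left): tree is (* (* 6 7) 6)
Prefix: * * 6 7 6


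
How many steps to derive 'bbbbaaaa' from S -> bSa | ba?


Derivation: S => bSa => bbSaa => bbbSaaa => bbbbaaaa
Steps: 4


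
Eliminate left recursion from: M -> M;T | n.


Left-recursive alternatives: M;T; non-recursive: n
Introduce M': M -> nM', M' -> ;TM' | ε


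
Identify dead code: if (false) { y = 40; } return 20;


condition is constant false, so the whole block is unreachable
Dead: 'if (false) { y = 40; }'


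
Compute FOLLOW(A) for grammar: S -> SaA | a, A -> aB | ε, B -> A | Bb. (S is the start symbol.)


$ ∈ FOLLOW(S). For each A -> αBβ: add FIRST(β)\{ε} to FOLLOW(B); if β nullable, add FOLLOW(A).
FOLLOW(A) = {$, a, b}


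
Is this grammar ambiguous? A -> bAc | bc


balanced b^n…c^n: each string has a unique parse
Unambiguous


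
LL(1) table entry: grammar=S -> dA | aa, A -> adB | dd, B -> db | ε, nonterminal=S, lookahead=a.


For [S, a]: 'a' ∈ FIRST(aa)
Entry: S -> aa


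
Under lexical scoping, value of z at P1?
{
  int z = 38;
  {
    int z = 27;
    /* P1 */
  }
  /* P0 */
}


z declared in the same block as P1
z = 27


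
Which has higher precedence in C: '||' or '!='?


'!=' is equality (level 6); '||' is logical OR (level 1)
Higher level binds tighter
'!=' has higher precedence than '||'


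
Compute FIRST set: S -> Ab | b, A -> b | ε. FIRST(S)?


Per alternative of S: FIRST(Ab) = {b}; FIRST(b) = {b}
FIRST(S) = {b}


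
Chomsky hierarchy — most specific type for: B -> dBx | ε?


Single nonterminal LHS, but d^n x^n is not regular
Classification: Type 2 (Context-Free)


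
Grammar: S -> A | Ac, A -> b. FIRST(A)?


Per alternative of A: FIRST(b) = {b}
FIRST(A) = {b}


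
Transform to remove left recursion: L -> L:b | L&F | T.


Left-recursive alternatives: L:b, L&F; non-recursive: T
Introduce L': L -> TL', L' -> :bL' | &FL' | ε


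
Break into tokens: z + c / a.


Scan left to right, longest-match per lexeme
Tokens: ID(z), OP(+), ID(c), OP(/), ID(a)


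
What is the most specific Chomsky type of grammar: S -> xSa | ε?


Single nonterminal LHS, but x^n a^n is not regular
Classification: Type 2 (Context-Free)


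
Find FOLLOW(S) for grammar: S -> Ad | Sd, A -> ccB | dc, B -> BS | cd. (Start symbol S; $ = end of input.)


$ ∈ FOLLOW(S). For each A -> αBβ: add FIRST(β)\{ε} to FOLLOW(B); if β nullable, add FOLLOW(A).
FOLLOW(S) = {$, c, d}


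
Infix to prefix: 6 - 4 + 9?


left-to-right (same/higher precedence on left): tree is (+ (- 6 4) 9)
Prefix: + - 6 4 9


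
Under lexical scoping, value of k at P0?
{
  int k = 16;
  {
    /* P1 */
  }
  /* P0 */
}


k declared in the same block as P0
k = 16


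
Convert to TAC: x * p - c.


Break into single-operator statements:
t1 = x * p
t2 = t1 - c


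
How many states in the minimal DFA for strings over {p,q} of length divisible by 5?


Track length mod 5: states 0..4, accept at 0
Minimal DFA: 5 states


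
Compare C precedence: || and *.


'*' is multiplicative (level 10); '||' is logical OR (level 1)
Higher level binds tighter
'*' has higher precedence than '||'


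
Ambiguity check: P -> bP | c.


right-linear, alternatives start with distinct terminals 'b' vs 'c': unique leftmost derivation
Unambiguous


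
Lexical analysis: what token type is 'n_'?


Pattern: letter/underscore followed by alphanumerics, not a keyword
Type: IDENTIFIER


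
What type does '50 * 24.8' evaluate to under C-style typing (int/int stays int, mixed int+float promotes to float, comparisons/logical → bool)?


Operand types: int * float
Rule: mixed int/float promotes to float; int/int stays int
Result type: float


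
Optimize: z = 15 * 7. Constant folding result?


15 * 7 = 105 at compile time
Optimized: z = 105


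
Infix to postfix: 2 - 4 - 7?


Left to right (same or higher precedence on left)
Postfix: 2 4 - 7 -


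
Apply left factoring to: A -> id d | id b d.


Common prefix: 'id'
Factored: A -> id A', A' -> d | b d


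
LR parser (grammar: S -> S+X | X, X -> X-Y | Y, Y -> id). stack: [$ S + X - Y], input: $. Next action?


handle 'X-Y' on top
Action: reduce (X -> X-Y)


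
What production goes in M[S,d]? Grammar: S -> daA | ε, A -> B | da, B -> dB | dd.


For [S, d]: 'd' ∈ FIRST(daA)
Entry: S -> daA
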